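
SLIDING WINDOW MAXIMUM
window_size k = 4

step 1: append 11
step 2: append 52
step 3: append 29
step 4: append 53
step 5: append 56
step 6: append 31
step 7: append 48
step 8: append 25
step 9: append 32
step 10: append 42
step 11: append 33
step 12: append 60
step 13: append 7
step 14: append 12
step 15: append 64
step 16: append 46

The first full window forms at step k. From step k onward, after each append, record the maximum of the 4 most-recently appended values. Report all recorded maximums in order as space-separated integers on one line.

Answer: 53 56 56 56 56 48 48 42 60 60 60 64 64

Derivation:
step 1: append 11 -> window=[11] (not full yet)
step 2: append 52 -> window=[11, 52] (not full yet)
step 3: append 29 -> window=[11, 52, 29] (not full yet)
step 4: append 53 -> window=[11, 52, 29, 53] -> max=53
step 5: append 56 -> window=[52, 29, 53, 56] -> max=56
step 6: append 31 -> window=[29, 53, 56, 31] -> max=56
step 7: append 48 -> window=[53, 56, 31, 48] -> max=56
step 8: append 25 -> window=[56, 31, 48, 25] -> max=56
step 9: append 32 -> window=[31, 48, 25, 32] -> max=48
step 10: append 42 -> window=[48, 25, 32, 42] -> max=48
step 11: append 33 -> window=[25, 32, 42, 33] -> max=42
step 12: append 60 -> window=[32, 42, 33, 60] -> max=60
step 13: append 7 -> window=[42, 33, 60, 7] -> max=60
step 14: append 12 -> window=[33, 60, 7, 12] -> max=60
step 15: append 64 -> window=[60, 7, 12, 64] -> max=64
step 16: append 46 -> window=[7, 12, 64, 46] -> max=64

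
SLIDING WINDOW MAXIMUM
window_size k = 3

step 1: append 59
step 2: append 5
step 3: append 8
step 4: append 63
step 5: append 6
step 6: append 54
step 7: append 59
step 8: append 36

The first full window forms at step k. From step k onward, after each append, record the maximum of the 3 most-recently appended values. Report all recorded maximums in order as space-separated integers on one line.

step 1: append 59 -> window=[59] (not full yet)
step 2: append 5 -> window=[59, 5] (not full yet)
step 3: append 8 -> window=[59, 5, 8] -> max=59
step 4: append 63 -> window=[5, 8, 63] -> max=63
step 5: append 6 -> window=[8, 63, 6] -> max=63
step 6: append 54 -> window=[63, 6, 54] -> max=63
step 7: append 59 -> window=[6, 54, 59] -> max=59
step 8: append 36 -> window=[54, 59, 36] -> max=59

Answer: 59 63 63 63 59 59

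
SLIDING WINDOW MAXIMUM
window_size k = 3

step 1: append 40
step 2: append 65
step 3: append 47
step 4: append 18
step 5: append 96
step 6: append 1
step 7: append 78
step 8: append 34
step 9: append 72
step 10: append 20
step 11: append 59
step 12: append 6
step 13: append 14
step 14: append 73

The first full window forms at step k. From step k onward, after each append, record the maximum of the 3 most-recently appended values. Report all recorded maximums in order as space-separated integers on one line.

Answer: 65 65 96 96 96 78 78 72 72 59 59 73

Derivation:
step 1: append 40 -> window=[40] (not full yet)
step 2: append 65 -> window=[40, 65] (not full yet)
step 3: append 47 -> window=[40, 65, 47] -> max=65
step 4: append 18 -> window=[65, 47, 18] -> max=65
step 5: append 96 -> window=[47, 18, 96] -> max=96
step 6: append 1 -> window=[18, 96, 1] -> max=96
step 7: append 78 -> window=[96, 1, 78] -> max=96
step 8: append 34 -> window=[1, 78, 34] -> max=78
step 9: append 72 -> window=[78, 34, 72] -> max=78
step 10: append 20 -> window=[34, 72, 20] -> max=72
step 11: append 59 -> window=[72, 20, 59] -> max=72
step 12: append 6 -> window=[20, 59, 6] -> max=59
step 13: append 14 -> window=[59, 6, 14] -> max=59
step 14: append 73 -> window=[6, 14, 73] -> max=73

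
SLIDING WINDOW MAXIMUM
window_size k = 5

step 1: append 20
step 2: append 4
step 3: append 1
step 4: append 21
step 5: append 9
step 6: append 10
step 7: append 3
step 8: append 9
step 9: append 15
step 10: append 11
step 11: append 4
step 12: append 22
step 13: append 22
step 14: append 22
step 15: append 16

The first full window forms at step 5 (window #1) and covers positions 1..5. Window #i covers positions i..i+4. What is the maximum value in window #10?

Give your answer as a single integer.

step 1: append 20 -> window=[20] (not full yet)
step 2: append 4 -> window=[20, 4] (not full yet)
step 3: append 1 -> window=[20, 4, 1] (not full yet)
step 4: append 21 -> window=[20, 4, 1, 21] (not full yet)
step 5: append 9 -> window=[20, 4, 1, 21, 9] -> max=21
step 6: append 10 -> window=[4, 1, 21, 9, 10] -> max=21
step 7: append 3 -> window=[1, 21, 9, 10, 3] -> max=21
step 8: append 9 -> window=[21, 9, 10, 3, 9] -> max=21
step 9: append 15 -> window=[9, 10, 3, 9, 15] -> max=15
step 10: append 11 -> window=[10, 3, 9, 15, 11] -> max=15
step 11: append 4 -> window=[3, 9, 15, 11, 4] -> max=15
step 12: append 22 -> window=[9, 15, 11, 4, 22] -> max=22
step 13: append 22 -> window=[15, 11, 4, 22, 22] -> max=22
step 14: append 22 -> window=[11, 4, 22, 22, 22] -> max=22
Window #10 max = 22

Answer: 22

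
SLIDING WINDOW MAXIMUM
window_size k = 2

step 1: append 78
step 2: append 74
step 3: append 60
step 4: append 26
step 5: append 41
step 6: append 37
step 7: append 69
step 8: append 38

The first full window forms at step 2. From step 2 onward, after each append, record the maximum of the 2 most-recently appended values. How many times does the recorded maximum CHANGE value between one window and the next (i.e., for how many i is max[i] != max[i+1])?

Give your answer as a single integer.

Answer: 4

Derivation:
step 1: append 78 -> window=[78] (not full yet)
step 2: append 74 -> window=[78, 74] -> max=78
step 3: append 60 -> window=[74, 60] -> max=74
step 4: append 26 -> window=[60, 26] -> max=60
step 5: append 41 -> window=[26, 41] -> max=41
step 6: append 37 -> window=[41, 37] -> max=41
step 7: append 69 -> window=[37, 69] -> max=69
step 8: append 38 -> window=[69, 38] -> max=69
Recorded maximums: 78 74 60 41 41 69 69
Changes between consecutive maximums: 4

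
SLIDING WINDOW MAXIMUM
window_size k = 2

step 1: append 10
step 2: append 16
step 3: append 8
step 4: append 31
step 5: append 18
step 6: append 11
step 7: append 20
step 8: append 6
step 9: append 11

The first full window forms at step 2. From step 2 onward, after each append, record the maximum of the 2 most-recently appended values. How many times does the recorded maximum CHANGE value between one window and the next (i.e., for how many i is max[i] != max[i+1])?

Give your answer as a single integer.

step 1: append 10 -> window=[10] (not full yet)
step 2: append 16 -> window=[10, 16] -> max=16
step 3: append 8 -> window=[16, 8] -> max=16
step 4: append 31 -> window=[8, 31] -> max=31
step 5: append 18 -> window=[31, 18] -> max=31
step 6: append 11 -> window=[18, 11] -> max=18
step 7: append 20 -> window=[11, 20] -> max=20
step 8: append 6 -> window=[20, 6] -> max=20
step 9: append 11 -> window=[6, 11] -> max=11
Recorded maximums: 16 16 31 31 18 20 20 11
Changes between consecutive maximums: 4

Answer: 4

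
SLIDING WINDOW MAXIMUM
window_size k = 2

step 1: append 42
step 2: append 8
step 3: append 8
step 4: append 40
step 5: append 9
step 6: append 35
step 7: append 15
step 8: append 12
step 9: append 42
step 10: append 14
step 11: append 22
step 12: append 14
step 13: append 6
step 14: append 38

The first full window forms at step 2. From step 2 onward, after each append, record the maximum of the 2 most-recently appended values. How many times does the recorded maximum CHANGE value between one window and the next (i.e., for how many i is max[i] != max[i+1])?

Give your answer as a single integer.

step 1: append 42 -> window=[42] (not full yet)
step 2: append 8 -> window=[42, 8] -> max=42
step 3: append 8 -> window=[8, 8] -> max=8
step 4: append 40 -> window=[8, 40] -> max=40
step 5: append 9 -> window=[40, 9] -> max=40
step 6: append 35 -> window=[9, 35] -> max=35
step 7: append 15 -> window=[35, 15] -> max=35
step 8: append 12 -> window=[15, 12] -> max=15
step 9: append 42 -> window=[12, 42] -> max=42
step 10: append 14 -> window=[42, 14] -> max=42
step 11: append 22 -> window=[14, 22] -> max=22
step 12: append 14 -> window=[22, 14] -> max=22
step 13: append 6 -> window=[14, 6] -> max=14
step 14: append 38 -> window=[6, 38] -> max=38
Recorded maximums: 42 8 40 40 35 35 15 42 42 22 22 14 38
Changes between consecutive maximums: 8

Answer: 8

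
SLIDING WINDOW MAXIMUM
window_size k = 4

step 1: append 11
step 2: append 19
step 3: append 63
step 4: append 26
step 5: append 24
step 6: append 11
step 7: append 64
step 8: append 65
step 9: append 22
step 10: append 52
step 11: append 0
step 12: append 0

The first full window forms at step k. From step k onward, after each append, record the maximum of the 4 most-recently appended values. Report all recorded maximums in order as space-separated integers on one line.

step 1: append 11 -> window=[11] (not full yet)
step 2: append 19 -> window=[11, 19] (not full yet)
step 3: append 63 -> window=[11, 19, 63] (not full yet)
step 4: append 26 -> window=[11, 19, 63, 26] -> max=63
step 5: append 24 -> window=[19, 63, 26, 24] -> max=63
step 6: append 11 -> window=[63, 26, 24, 11] -> max=63
step 7: append 64 -> window=[26, 24, 11, 64] -> max=64
step 8: append 65 -> window=[24, 11, 64, 65] -> max=65
step 9: append 22 -> window=[11, 64, 65, 22] -> max=65
step 10: append 52 -> window=[64, 65, 22, 52] -> max=65
step 11: append 0 -> window=[65, 22, 52, 0] -> max=65
step 12: append 0 -> window=[22, 52, 0, 0] -> max=52

Answer: 63 63 63 64 65 65 65 65 52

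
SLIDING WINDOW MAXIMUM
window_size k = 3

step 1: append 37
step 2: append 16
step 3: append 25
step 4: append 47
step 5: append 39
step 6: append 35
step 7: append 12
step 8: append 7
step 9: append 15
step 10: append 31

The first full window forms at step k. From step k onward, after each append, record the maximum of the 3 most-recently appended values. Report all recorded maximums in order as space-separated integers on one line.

step 1: append 37 -> window=[37] (not full yet)
step 2: append 16 -> window=[37, 16] (not full yet)
step 3: append 25 -> window=[37, 16, 25] -> max=37
step 4: append 47 -> window=[16, 25, 47] -> max=47
step 5: append 39 -> window=[25, 47, 39] -> max=47
step 6: append 35 -> window=[47, 39, 35] -> max=47
step 7: append 12 -> window=[39, 35, 12] -> max=39
step 8: append 7 -> window=[35, 12, 7] -> max=35
step 9: append 15 -> window=[12, 7, 15] -> max=15
step 10: append 31 -> window=[7, 15, 31] -> max=31

Answer: 37 47 47 47 39 35 15 31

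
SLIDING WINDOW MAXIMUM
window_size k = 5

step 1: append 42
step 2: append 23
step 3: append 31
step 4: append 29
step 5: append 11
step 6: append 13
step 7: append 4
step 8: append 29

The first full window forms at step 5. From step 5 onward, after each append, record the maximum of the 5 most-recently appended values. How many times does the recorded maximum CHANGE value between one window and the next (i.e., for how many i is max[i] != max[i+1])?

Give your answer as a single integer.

Answer: 2

Derivation:
step 1: append 42 -> window=[42] (not full yet)
step 2: append 23 -> window=[42, 23] (not full yet)
step 3: append 31 -> window=[42, 23, 31] (not full yet)
step 4: append 29 -> window=[42, 23, 31, 29] (not full yet)
step 5: append 11 -> window=[42, 23, 31, 29, 11] -> max=42
step 6: append 13 -> window=[23, 31, 29, 11, 13] -> max=31
step 7: append 4 -> window=[31, 29, 11, 13, 4] -> max=31
step 8: append 29 -> window=[29, 11, 13, 4, 29] -> max=29
Recorded maximums: 42 31 31 29
Changes between consecutive maximums: 2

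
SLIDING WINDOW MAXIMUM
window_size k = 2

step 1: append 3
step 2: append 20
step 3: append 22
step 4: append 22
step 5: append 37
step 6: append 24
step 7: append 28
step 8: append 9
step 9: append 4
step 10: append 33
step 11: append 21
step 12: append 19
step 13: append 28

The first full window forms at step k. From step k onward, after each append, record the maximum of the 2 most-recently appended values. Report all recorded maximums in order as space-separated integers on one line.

step 1: append 3 -> window=[3] (not full yet)
step 2: append 20 -> window=[3, 20] -> max=20
step 3: append 22 -> window=[20, 22] -> max=22
step 4: append 22 -> window=[22, 22] -> max=22
step 5: append 37 -> window=[22, 37] -> max=37
step 6: append 24 -> window=[37, 24] -> max=37
step 7: append 28 -> window=[24, 28] -> max=28
step 8: append 9 -> window=[28, 9] -> max=28
step 9: append 4 -> window=[9, 4] -> max=9
step 10: append 33 -> window=[4, 33] -> max=33
step 11: append 21 -> window=[33, 21] -> max=33
step 12: append 19 -> window=[21, 19] -> max=21
step 13: append 28 -> window=[19, 28] -> max=28

Answer: 20 22 22 37 37 28 28 9 33 33 21 28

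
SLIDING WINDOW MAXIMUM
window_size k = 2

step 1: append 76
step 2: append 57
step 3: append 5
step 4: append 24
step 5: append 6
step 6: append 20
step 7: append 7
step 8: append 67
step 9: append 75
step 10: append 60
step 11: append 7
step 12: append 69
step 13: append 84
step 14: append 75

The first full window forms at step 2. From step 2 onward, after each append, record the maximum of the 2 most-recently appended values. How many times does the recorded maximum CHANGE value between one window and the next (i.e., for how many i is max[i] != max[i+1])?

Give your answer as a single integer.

step 1: append 76 -> window=[76] (not full yet)
step 2: append 57 -> window=[76, 57] -> max=76
step 3: append 5 -> window=[57, 5] -> max=57
step 4: append 24 -> window=[5, 24] -> max=24
step 5: append 6 -> window=[24, 6] -> max=24
step 6: append 20 -> window=[6, 20] -> max=20
step 7: append 7 -> window=[20, 7] -> max=20
step 8: append 67 -> window=[7, 67] -> max=67
step 9: append 75 -> window=[67, 75] -> max=75
step 10: append 60 -> window=[75, 60] -> max=75
step 11: append 7 -> window=[60, 7] -> max=60
step 12: append 69 -> window=[7, 69] -> max=69
step 13: append 84 -> window=[69, 84] -> max=84
step 14: append 75 -> window=[84, 75] -> max=84
Recorded maximums: 76 57 24 24 20 20 67 75 75 60 69 84 84
Changes between consecutive maximums: 8

Answer: 8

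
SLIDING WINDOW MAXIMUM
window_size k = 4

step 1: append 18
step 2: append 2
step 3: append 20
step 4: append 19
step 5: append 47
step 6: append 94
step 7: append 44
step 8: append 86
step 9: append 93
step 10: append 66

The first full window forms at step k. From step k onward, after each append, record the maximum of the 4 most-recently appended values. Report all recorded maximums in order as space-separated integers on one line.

Answer: 20 47 94 94 94 94 93

Derivation:
step 1: append 18 -> window=[18] (not full yet)
step 2: append 2 -> window=[18, 2] (not full yet)
step 3: append 20 -> window=[18, 2, 20] (not full yet)
step 4: append 19 -> window=[18, 2, 20, 19] -> max=20
step 5: append 47 -> window=[2, 20, 19, 47] -> max=47
step 6: append 94 -> window=[20, 19, 47, 94] -> max=94
step 7: append 44 -> window=[19, 47, 94, 44] -> max=94
step 8: append 86 -> window=[47, 94, 44, 86] -> max=94
step 9: append 93 -> window=[94, 44, 86, 93] -> max=94
step 10: append 66 -> window=[44, 86, 93, 66] -> max=93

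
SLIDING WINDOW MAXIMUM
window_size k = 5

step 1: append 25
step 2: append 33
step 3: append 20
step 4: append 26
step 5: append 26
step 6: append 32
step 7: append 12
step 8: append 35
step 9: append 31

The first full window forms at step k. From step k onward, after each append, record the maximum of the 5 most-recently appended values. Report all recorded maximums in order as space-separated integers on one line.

Answer: 33 33 32 35 35

Derivation:
step 1: append 25 -> window=[25] (not full yet)
step 2: append 33 -> window=[25, 33] (not full yet)
step 3: append 20 -> window=[25, 33, 20] (not full yet)
step 4: append 26 -> window=[25, 33, 20, 26] (not full yet)
step 5: append 26 -> window=[25, 33, 20, 26, 26] -> max=33
step 6: append 32 -> window=[33, 20, 26, 26, 32] -> max=33
step 7: append 12 -> window=[20, 26, 26, 32, 12] -> max=32
step 8: append 35 -> window=[26, 26, 32, 12, 35] -> max=35
step 9: append 31 -> window=[26, 32, 12, 35, 31] -> max=35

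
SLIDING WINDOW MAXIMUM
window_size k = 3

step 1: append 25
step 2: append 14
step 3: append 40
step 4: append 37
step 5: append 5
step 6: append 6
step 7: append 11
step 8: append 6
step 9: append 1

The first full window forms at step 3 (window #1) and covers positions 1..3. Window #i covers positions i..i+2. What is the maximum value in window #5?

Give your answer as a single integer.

step 1: append 25 -> window=[25] (not full yet)
step 2: append 14 -> window=[25, 14] (not full yet)
step 3: append 40 -> window=[25, 14, 40] -> max=40
step 4: append 37 -> window=[14, 40, 37] -> max=40
step 5: append 5 -> window=[40, 37, 5] -> max=40
step 6: append 6 -> window=[37, 5, 6] -> max=37
step 7: append 11 -> window=[5, 6, 11] -> max=11
Window #5 max = 11

Answer: 11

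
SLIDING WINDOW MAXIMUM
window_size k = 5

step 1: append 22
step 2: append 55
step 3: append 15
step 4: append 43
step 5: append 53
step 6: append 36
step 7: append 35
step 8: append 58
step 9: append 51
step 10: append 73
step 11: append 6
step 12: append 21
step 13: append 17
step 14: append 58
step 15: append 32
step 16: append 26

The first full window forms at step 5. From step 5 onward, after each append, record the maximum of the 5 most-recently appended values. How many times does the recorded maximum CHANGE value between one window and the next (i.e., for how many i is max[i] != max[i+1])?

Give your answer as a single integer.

step 1: append 22 -> window=[22] (not full yet)
step 2: append 55 -> window=[22, 55] (not full yet)
step 3: append 15 -> window=[22, 55, 15] (not full yet)
step 4: append 43 -> window=[22, 55, 15, 43] (not full yet)
step 5: append 53 -> window=[22, 55, 15, 43, 53] -> max=55
step 6: append 36 -> window=[55, 15, 43, 53, 36] -> max=55
step 7: append 35 -> window=[15, 43, 53, 36, 35] -> max=53
step 8: append 58 -> window=[43, 53, 36, 35, 58] -> max=58
step 9: append 51 -> window=[53, 36, 35, 58, 51] -> max=58
step 10: append 73 -> window=[36, 35, 58, 51, 73] -> max=73
step 11: append 6 -> window=[35, 58, 51, 73, 6] -> max=73
step 12: append 21 -> window=[58, 51, 73, 6, 21] -> max=73
step 13: append 17 -> window=[51, 73, 6, 21, 17] -> max=73
step 14: append 58 -> window=[73, 6, 21, 17, 58] -> max=73
step 15: append 32 -> window=[6, 21, 17, 58, 32] -> max=58
step 16: append 26 -> window=[21, 17, 58, 32, 26] -> max=58
Recorded maximums: 55 55 53 58 58 73 73 73 73 73 58 58
Changes between consecutive maximums: 4

Answer: 4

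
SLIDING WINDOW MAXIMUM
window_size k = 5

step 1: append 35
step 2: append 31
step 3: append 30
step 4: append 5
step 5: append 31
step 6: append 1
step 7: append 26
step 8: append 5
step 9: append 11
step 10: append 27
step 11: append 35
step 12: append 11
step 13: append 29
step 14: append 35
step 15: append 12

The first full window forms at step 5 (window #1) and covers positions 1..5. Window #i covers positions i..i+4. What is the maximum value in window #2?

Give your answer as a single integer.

step 1: append 35 -> window=[35] (not full yet)
step 2: append 31 -> window=[35, 31] (not full yet)
step 3: append 30 -> window=[35, 31, 30] (not full yet)
step 4: append 5 -> window=[35, 31, 30, 5] (not full yet)
step 5: append 31 -> window=[35, 31, 30, 5, 31] -> max=35
step 6: append 1 -> window=[31, 30, 5, 31, 1] -> max=31
Window #2 max = 31

Answer: 31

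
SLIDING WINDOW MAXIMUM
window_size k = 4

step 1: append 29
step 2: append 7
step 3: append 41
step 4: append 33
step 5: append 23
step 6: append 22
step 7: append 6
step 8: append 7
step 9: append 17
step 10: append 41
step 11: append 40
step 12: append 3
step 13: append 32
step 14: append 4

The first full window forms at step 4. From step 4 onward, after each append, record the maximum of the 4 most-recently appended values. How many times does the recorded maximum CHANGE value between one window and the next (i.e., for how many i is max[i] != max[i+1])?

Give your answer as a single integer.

Answer: 5

Derivation:
step 1: append 29 -> window=[29] (not full yet)
step 2: append 7 -> window=[29, 7] (not full yet)
step 3: append 41 -> window=[29, 7, 41] (not full yet)
step 4: append 33 -> window=[29, 7, 41, 33] -> max=41
step 5: append 23 -> window=[7, 41, 33, 23] -> max=41
step 6: append 22 -> window=[41, 33, 23, 22] -> max=41
step 7: append 6 -> window=[33, 23, 22, 6] -> max=33
step 8: append 7 -> window=[23, 22, 6, 7] -> max=23
step 9: append 17 -> window=[22, 6, 7, 17] -> max=22
step 10: append 41 -> window=[6, 7, 17, 41] -> max=41
step 11: append 40 -> window=[7, 17, 41, 40] -> max=41
step 12: append 3 -> window=[17, 41, 40, 3] -> max=41
step 13: append 32 -> window=[41, 40, 3, 32] -> max=41
step 14: append 4 -> window=[40, 3, 32, 4] -> max=40
Recorded maximums: 41 41 41 33 23 22 41 41 41 41 40
Changes between consecutive maximums: 5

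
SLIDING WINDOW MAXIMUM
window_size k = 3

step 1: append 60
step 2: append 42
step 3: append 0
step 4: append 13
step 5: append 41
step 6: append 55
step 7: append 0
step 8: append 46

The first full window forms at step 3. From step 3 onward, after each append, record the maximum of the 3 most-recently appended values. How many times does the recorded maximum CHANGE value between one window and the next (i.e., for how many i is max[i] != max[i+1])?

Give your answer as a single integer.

Answer: 3

Derivation:
step 1: append 60 -> window=[60] (not full yet)
step 2: append 42 -> window=[60, 42] (not full yet)
step 3: append 0 -> window=[60, 42, 0] -> max=60
step 4: append 13 -> window=[42, 0, 13] -> max=42
step 5: append 41 -> window=[0, 13, 41] -> max=41
step 6: append 55 -> window=[13, 41, 55] -> max=55
step 7: append 0 -> window=[41, 55, 0] -> max=55
step 8: append 46 -> window=[55, 0, 46] -> max=55
Recorded maximums: 60 42 41 55 55 55
Changes between consecutive maximums: 3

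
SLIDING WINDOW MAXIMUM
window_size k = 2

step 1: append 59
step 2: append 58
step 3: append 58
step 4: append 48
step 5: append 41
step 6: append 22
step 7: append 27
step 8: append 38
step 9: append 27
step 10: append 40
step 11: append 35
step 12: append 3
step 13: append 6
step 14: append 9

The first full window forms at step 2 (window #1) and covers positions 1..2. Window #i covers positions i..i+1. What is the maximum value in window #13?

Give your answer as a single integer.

step 1: append 59 -> window=[59] (not full yet)
step 2: append 58 -> window=[59, 58] -> max=59
step 3: append 58 -> window=[58, 58] -> max=58
step 4: append 48 -> window=[58, 48] -> max=58
step 5: append 41 -> window=[48, 41] -> max=48
step 6: append 22 -> window=[41, 22] -> max=41
step 7: append 27 -> window=[22, 27] -> max=27
step 8: append 38 -> window=[27, 38] -> max=38
step 9: append 27 -> window=[38, 27] -> max=38
step 10: append 40 -> window=[27, 40] -> max=40
step 11: append 35 -> window=[40, 35] -> max=40
step 12: append 3 -> window=[35, 3] -> max=35
step 13: append 6 -> window=[3, 6] -> max=6
step 14: append 9 -> window=[6, 9] -> max=9
Window #13 max = 9

Answer: 9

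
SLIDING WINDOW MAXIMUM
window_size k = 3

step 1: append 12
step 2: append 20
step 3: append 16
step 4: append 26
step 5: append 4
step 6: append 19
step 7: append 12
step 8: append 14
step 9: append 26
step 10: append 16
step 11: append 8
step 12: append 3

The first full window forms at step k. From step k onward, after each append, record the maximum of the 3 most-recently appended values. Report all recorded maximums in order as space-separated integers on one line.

Answer: 20 26 26 26 19 19 26 26 26 16

Derivation:
step 1: append 12 -> window=[12] (not full yet)
step 2: append 20 -> window=[12, 20] (not full yet)
step 3: append 16 -> window=[12, 20, 16] -> max=20
step 4: append 26 -> window=[20, 16, 26] -> max=26
step 5: append 4 -> window=[16, 26, 4] -> max=26
step 6: append 19 -> window=[26, 4, 19] -> max=26
step 7: append 12 -> window=[4, 19, 12] -> max=19
step 8: append 14 -> window=[19, 12, 14] -> max=19
step 9: append 26 -> window=[12, 14, 26] -> max=26
step 10: append 16 -> window=[14, 26, 16] -> max=26
step 11: append 8 -> window=[26, 16, 8] -> max=26
step 12: append 3 -> window=[16, 8, 3] -> max=16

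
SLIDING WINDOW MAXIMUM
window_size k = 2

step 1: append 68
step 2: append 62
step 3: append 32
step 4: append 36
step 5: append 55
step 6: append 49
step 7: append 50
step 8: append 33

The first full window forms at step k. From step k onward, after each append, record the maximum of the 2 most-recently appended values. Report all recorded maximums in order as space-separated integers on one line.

step 1: append 68 -> window=[68] (not full yet)
step 2: append 62 -> window=[68, 62] -> max=68
step 3: append 32 -> window=[62, 32] -> max=62
step 4: append 36 -> window=[32, 36] -> max=36
step 5: append 55 -> window=[36, 55] -> max=55
step 6: append 49 -> window=[55, 49] -> max=55
step 7: append 50 -> window=[49, 50] -> max=50
step 8: append 33 -> window=[50, 33] -> max=50

Answer: 68 62 36 55 55 50 50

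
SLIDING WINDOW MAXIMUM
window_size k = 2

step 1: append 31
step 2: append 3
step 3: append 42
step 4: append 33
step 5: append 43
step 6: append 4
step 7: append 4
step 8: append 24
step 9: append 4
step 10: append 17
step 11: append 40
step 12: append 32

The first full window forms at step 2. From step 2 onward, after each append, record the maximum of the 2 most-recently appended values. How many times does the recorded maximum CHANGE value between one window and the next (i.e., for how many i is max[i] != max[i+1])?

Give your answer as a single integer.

step 1: append 31 -> window=[31] (not full yet)
step 2: append 3 -> window=[31, 3] -> max=31
step 3: append 42 -> window=[3, 42] -> max=42
step 4: append 33 -> window=[42, 33] -> max=42
step 5: append 43 -> window=[33, 43] -> max=43
step 6: append 4 -> window=[43, 4] -> max=43
step 7: append 4 -> window=[4, 4] -> max=4
step 8: append 24 -> window=[4, 24] -> max=24
step 9: append 4 -> window=[24, 4] -> max=24
step 10: append 17 -> window=[4, 17] -> max=17
step 11: append 40 -> window=[17, 40] -> max=40
step 12: append 32 -> window=[40, 32] -> max=40
Recorded maximums: 31 42 42 43 43 4 24 24 17 40 40
Changes between consecutive maximums: 6

Answer: 6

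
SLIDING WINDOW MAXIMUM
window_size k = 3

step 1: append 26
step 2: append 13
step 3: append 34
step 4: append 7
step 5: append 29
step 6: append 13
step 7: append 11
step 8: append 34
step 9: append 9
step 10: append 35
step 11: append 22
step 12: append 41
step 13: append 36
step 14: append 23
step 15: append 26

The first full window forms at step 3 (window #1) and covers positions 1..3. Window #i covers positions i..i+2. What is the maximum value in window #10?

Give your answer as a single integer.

Answer: 41

Derivation:
step 1: append 26 -> window=[26] (not full yet)
step 2: append 13 -> window=[26, 13] (not full yet)
step 3: append 34 -> window=[26, 13, 34] -> max=34
step 4: append 7 -> window=[13, 34, 7] -> max=34
step 5: append 29 -> window=[34, 7, 29] -> max=34
step 6: append 13 -> window=[7, 29, 13] -> max=29
step 7: append 11 -> window=[29, 13, 11] -> max=29
step 8: append 34 -> window=[13, 11, 34] -> max=34
step 9: append 9 -> window=[11, 34, 9] -> max=34
step 10: append 35 -> window=[34, 9, 35] -> max=35
step 11: append 22 -> window=[9, 35, 22] -> max=35
step 12: append 41 -> window=[35, 22, 41] -> max=41
Window #10 max = 41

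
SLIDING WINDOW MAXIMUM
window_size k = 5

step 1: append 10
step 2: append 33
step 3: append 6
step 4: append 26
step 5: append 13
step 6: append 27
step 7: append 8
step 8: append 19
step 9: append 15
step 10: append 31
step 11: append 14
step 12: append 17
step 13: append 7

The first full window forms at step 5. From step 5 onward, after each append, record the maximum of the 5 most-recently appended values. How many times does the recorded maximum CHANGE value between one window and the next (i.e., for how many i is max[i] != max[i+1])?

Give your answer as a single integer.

Answer: 2

Derivation:
step 1: append 10 -> window=[10] (not full yet)
step 2: append 33 -> window=[10, 33] (not full yet)
step 3: append 6 -> window=[10, 33, 6] (not full yet)
step 4: append 26 -> window=[10, 33, 6, 26] (not full yet)
step 5: append 13 -> window=[10, 33, 6, 26, 13] -> max=33
step 6: append 27 -> window=[33, 6, 26, 13, 27] -> max=33
step 7: append 8 -> window=[6, 26, 13, 27, 8] -> max=27
step 8: append 19 -> window=[26, 13, 27, 8, 19] -> max=27
step 9: append 15 -> window=[13, 27, 8, 19, 15] -> max=27
step 10: append 31 -> window=[27, 8, 19, 15, 31] -> max=31
step 11: append 14 -> window=[8, 19, 15, 31, 14] -> max=31
step 12: append 17 -> window=[19, 15, 31, 14, 17] -> max=31
step 13: append 7 -> window=[15, 31, 14, 17, 7] -> max=31
Recorded maximums: 33 33 27 27 27 31 31 31 31
Changes between consecutive maximums: 2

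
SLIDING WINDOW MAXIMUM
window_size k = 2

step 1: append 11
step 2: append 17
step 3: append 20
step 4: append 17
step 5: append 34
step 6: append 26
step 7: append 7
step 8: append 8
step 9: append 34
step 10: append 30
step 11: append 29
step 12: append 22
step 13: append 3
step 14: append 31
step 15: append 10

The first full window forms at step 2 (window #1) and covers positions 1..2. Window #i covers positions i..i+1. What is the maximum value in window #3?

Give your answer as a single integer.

step 1: append 11 -> window=[11] (not full yet)
step 2: append 17 -> window=[11, 17] -> max=17
step 3: append 20 -> window=[17, 20] -> max=20
step 4: append 17 -> window=[20, 17] -> max=20
Window #3 max = 20

Answer: 20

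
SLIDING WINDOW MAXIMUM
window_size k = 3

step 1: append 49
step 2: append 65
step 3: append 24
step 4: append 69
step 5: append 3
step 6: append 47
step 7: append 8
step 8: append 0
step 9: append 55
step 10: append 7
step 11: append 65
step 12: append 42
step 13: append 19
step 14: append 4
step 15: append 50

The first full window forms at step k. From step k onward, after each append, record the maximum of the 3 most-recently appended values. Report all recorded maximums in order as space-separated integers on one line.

Answer: 65 69 69 69 47 47 55 55 65 65 65 42 50

Derivation:
step 1: append 49 -> window=[49] (not full yet)
step 2: append 65 -> window=[49, 65] (not full yet)
step 3: append 24 -> window=[49, 65, 24] -> max=65
step 4: append 69 -> window=[65, 24, 69] -> max=69
step 5: append 3 -> window=[24, 69, 3] -> max=69
step 6: append 47 -> window=[69, 3, 47] -> max=69
step 7: append 8 -> window=[3, 47, 8] -> max=47
step 8: append 0 -> window=[47, 8, 0] -> max=47
step 9: append 55 -> window=[8, 0, 55] -> max=55
step 10: append 7 -> window=[0, 55, 7] -> max=55
step 11: append 65 -> window=[55, 7, 65] -> max=65
step 12: append 42 -> window=[7, 65, 42] -> max=65
step 13: append 19 -> window=[65, 42, 19] -> max=65
step 14: append 4 -> window=[42, 19, 4] -> max=42
step 15: append 50 -> window=[19, 4, 50] -> max=50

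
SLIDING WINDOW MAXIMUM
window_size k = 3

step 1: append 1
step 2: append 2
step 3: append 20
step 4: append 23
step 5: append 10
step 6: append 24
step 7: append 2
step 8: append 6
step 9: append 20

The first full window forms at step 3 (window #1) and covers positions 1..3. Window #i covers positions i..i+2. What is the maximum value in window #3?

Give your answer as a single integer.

step 1: append 1 -> window=[1] (not full yet)
step 2: append 2 -> window=[1, 2] (not full yet)
step 3: append 20 -> window=[1, 2, 20] -> max=20
step 4: append 23 -> window=[2, 20, 23] -> max=23
step 5: append 10 -> window=[20, 23, 10] -> max=23
Window #3 max = 23

Answer: 23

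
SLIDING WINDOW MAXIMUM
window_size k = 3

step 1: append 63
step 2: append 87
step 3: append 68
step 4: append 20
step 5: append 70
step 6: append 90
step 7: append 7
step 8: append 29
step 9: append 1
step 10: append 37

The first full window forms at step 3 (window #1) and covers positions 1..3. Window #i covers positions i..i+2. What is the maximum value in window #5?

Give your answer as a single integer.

step 1: append 63 -> window=[63] (not full yet)
step 2: append 87 -> window=[63, 87] (not full yet)
step 3: append 68 -> window=[63, 87, 68] -> max=87
step 4: append 20 -> window=[87, 68, 20] -> max=87
step 5: append 70 -> window=[68, 20, 70] -> max=70
step 6: append 90 -> window=[20, 70, 90] -> max=90
step 7: append 7 -> window=[70, 90, 7] -> max=90
Window #5 max = 90

Answer: 90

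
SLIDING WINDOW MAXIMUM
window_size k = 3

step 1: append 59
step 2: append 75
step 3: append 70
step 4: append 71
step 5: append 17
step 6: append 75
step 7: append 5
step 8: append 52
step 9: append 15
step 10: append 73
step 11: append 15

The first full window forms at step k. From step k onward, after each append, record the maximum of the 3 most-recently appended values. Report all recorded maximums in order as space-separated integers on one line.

step 1: append 59 -> window=[59] (not full yet)
step 2: append 75 -> window=[59, 75] (not full yet)
step 3: append 70 -> window=[59, 75, 70] -> max=75
step 4: append 71 -> window=[75, 70, 71] -> max=75
step 5: append 17 -> window=[70, 71, 17] -> max=71
step 6: append 75 -> window=[71, 17, 75] -> max=75
step 7: append 5 -> window=[17, 75, 5] -> max=75
step 8: append 52 -> window=[75, 5, 52] -> max=75
step 9: append 15 -> window=[5, 52, 15] -> max=52
step 10: append 73 -> window=[52, 15, 73] -> max=73
step 11: append 15 -> window=[15, 73, 15] -> max=73

Answer: 75 75 71 75 75 75 52 73 73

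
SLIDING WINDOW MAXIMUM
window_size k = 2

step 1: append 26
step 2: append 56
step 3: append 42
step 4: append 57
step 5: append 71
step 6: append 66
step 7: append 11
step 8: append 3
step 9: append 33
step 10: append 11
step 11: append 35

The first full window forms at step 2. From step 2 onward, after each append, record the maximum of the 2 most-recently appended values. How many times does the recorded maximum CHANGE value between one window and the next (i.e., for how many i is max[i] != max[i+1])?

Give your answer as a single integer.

step 1: append 26 -> window=[26] (not full yet)
step 2: append 56 -> window=[26, 56] -> max=56
step 3: append 42 -> window=[56, 42] -> max=56
step 4: append 57 -> window=[42, 57] -> max=57
step 5: append 71 -> window=[57, 71] -> max=71
step 6: append 66 -> window=[71, 66] -> max=71
step 7: append 11 -> window=[66, 11] -> max=66
step 8: append 3 -> window=[11, 3] -> max=11
step 9: append 33 -> window=[3, 33] -> max=33
step 10: append 11 -> window=[33, 11] -> max=33
step 11: append 35 -> window=[11, 35] -> max=35
Recorded maximums: 56 56 57 71 71 66 11 33 33 35
Changes between consecutive maximums: 6

Answer: 6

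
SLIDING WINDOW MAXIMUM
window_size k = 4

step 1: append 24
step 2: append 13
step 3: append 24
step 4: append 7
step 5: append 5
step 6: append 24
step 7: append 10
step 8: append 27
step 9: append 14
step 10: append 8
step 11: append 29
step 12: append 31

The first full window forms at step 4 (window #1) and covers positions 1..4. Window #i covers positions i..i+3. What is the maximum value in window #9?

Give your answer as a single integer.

Answer: 31

Derivation:
step 1: append 24 -> window=[24] (not full yet)
step 2: append 13 -> window=[24, 13] (not full yet)
step 3: append 24 -> window=[24, 13, 24] (not full yet)
step 4: append 7 -> window=[24, 13, 24, 7] -> max=24
step 5: append 5 -> window=[13, 24, 7, 5] -> max=24
step 6: append 24 -> window=[24, 7, 5, 24] -> max=24
step 7: append 10 -> window=[7, 5, 24, 10] -> max=24
step 8: append 27 -> window=[5, 24, 10, 27] -> max=27
step 9: append 14 -> window=[24, 10, 27, 14] -> max=27
step 10: append 8 -> window=[10, 27, 14, 8] -> max=27
step 11: append 29 -> window=[27, 14, 8, 29] -> max=29
step 12: append 31 -> window=[14, 8, 29, 31] -> max=31
Window #9 max = 31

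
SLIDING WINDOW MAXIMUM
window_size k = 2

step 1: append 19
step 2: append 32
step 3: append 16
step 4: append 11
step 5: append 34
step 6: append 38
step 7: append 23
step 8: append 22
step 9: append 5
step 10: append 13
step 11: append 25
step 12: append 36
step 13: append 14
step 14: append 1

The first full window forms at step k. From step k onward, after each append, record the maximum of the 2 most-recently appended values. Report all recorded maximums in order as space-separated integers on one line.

Answer: 32 32 16 34 38 38 23 22 13 25 36 36 14

Derivation:
step 1: append 19 -> window=[19] (not full yet)
step 2: append 32 -> window=[19, 32] -> max=32
step 3: append 16 -> window=[32, 16] -> max=32
step 4: append 11 -> window=[16, 11] -> max=16
step 5: append 34 -> window=[11, 34] -> max=34
step 6: append 38 -> window=[34, 38] -> max=38
step 7: append 23 -> window=[38, 23] -> max=38
step 8: append 22 -> window=[23, 22] -> max=23
step 9: append 5 -> window=[22, 5] -> max=22
step 10: append 13 -> window=[5, 13] -> max=13
step 11: append 25 -> window=[13, 25] -> max=25
step 12: append 36 -> window=[25, 36] -> max=36
step 13: append 14 -> window=[36, 14] -> max=36
step 14: append 1 -> window=[14, 1] -> max=14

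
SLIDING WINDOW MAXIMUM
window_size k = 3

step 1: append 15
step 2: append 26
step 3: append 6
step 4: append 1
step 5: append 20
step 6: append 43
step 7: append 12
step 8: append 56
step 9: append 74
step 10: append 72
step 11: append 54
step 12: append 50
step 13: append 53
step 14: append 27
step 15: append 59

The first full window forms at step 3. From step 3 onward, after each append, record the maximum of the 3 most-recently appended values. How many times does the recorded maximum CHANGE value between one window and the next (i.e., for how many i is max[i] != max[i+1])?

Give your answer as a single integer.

Answer: 8

Derivation:
step 1: append 15 -> window=[15] (not full yet)
step 2: append 26 -> window=[15, 26] (not full yet)
step 3: append 6 -> window=[15, 26, 6] -> max=26
step 4: append 1 -> window=[26, 6, 1] -> max=26
step 5: append 20 -> window=[6, 1, 20] -> max=20
step 6: append 43 -> window=[1, 20, 43] -> max=43
step 7: append 12 -> window=[20, 43, 12] -> max=43
step 8: append 56 -> window=[43, 12, 56] -> max=56
step 9: append 74 -> window=[12, 56, 74] -> max=74
step 10: append 72 -> window=[56, 74, 72] -> max=74
step 11: append 54 -> window=[74, 72, 54] -> max=74
step 12: append 50 -> window=[72, 54, 50] -> max=72
step 13: append 53 -> window=[54, 50, 53] -> max=54
step 14: append 27 -> window=[50, 53, 27] -> max=53
step 15: append 59 -> window=[53, 27, 59] -> max=59
Recorded maximums: 26 26 20 43 43 56 74 74 74 72 54 53 59
Changes between consecutive maximums: 8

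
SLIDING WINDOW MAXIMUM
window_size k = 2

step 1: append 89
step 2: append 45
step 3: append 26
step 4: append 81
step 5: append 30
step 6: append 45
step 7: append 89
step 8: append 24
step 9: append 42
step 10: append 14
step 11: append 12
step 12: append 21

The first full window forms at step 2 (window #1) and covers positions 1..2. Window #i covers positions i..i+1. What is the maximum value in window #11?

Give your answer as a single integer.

Answer: 21

Derivation:
step 1: append 89 -> window=[89] (not full yet)
step 2: append 45 -> window=[89, 45] -> max=89
step 3: append 26 -> window=[45, 26] -> max=45
step 4: append 81 -> window=[26, 81] -> max=81
step 5: append 30 -> window=[81, 30] -> max=81
step 6: append 45 -> window=[30, 45] -> max=45
step 7: append 89 -> window=[45, 89] -> max=89
step 8: append 24 -> window=[89, 24] -> max=89
step 9: append 42 -> window=[24, 42] -> max=42
step 10: append 14 -> window=[42, 14] -> max=42
step 11: append 12 -> window=[14, 12] -> max=14
step 12: append 21 -> window=[12, 21] -> max=21
Window #11 max = 21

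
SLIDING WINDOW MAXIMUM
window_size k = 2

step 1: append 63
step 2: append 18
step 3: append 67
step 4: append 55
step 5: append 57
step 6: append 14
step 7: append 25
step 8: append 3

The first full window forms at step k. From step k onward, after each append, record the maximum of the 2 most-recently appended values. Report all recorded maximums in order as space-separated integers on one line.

Answer: 63 67 67 57 57 25 25

Derivation:
step 1: append 63 -> window=[63] (not full yet)
step 2: append 18 -> window=[63, 18] -> max=63
step 3: append 67 -> window=[18, 67] -> max=67
step 4: append 55 -> window=[67, 55] -> max=67
step 5: append 57 -> window=[55, 57] -> max=57
step 6: append 14 -> window=[57, 14] -> max=57
step 7: append 25 -> window=[14, 25] -> max=25
step 8: append 3 -> window=[25, 3] -> max=25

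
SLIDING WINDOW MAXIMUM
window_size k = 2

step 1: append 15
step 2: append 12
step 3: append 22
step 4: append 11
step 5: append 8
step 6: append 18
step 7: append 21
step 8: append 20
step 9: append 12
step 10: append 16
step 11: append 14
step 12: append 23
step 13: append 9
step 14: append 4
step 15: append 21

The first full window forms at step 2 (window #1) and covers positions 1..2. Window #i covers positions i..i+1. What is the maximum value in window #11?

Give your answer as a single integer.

step 1: append 15 -> window=[15] (not full yet)
step 2: append 12 -> window=[15, 12] -> max=15
step 3: append 22 -> window=[12, 22] -> max=22
step 4: append 11 -> window=[22, 11] -> max=22
step 5: append 8 -> window=[11, 8] -> max=11
step 6: append 18 -> window=[8, 18] -> max=18
step 7: append 21 -> window=[18, 21] -> max=21
step 8: append 20 -> window=[21, 20] -> max=21
step 9: append 12 -> window=[20, 12] -> max=20
step 10: append 16 -> window=[12, 16] -> max=16
step 11: append 14 -> window=[16, 14] -> max=16
step 12: append 23 -> window=[14, 23] -> max=23
Window #11 max = 23

Answer: 23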